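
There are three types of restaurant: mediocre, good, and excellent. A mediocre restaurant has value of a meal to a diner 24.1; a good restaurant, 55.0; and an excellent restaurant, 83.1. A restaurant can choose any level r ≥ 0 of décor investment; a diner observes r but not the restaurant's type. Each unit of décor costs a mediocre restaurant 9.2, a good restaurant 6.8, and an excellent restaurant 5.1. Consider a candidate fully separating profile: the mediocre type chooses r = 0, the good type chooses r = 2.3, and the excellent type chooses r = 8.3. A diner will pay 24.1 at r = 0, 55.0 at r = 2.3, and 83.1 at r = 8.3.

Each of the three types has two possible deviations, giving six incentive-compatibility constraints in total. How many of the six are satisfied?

Excellent (own payoff 83.1 − 5.1×8.3 = 40.77): to r=0 gives 24.1 → no gain ✓; to r=2.3 gives 55.0 − 5.1×2.3 = 43.27 → profitable ✗.
Mediocre (own payoff 24.1): to r=2.3 gives 55.0 − 9.2×2.3 = 33.84 → profitable ✗; to r=8.3 gives 83.1 − 9.2×8.3 = 6.74 → no gain ✓.
Good (own payoff 55.0 − 6.8×2.3 = 39.36): to r=0 gives 24.1 → no gain ✓; to r=8.3 gives 83.1 − 6.8×8.3 = 26.66 → no gain ✓.
4 of the 6 constraints hold; not an equilibrium.

4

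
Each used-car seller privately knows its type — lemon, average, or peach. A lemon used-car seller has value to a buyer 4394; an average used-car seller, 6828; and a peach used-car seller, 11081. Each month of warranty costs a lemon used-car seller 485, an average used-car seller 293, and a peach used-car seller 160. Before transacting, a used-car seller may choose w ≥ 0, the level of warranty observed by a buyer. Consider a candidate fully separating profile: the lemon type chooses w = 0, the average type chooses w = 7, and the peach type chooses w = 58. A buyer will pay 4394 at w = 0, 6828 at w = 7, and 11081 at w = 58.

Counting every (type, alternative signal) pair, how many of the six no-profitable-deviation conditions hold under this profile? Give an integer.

4

Lemon (own payoff 4394): to w=7 gives 6828 − 485×7 = 3433 → no gain ✓; to w=58 gives 11081 − 485×58 = -17049 → no gain ✓.
Peach (own payoff 11081 − 160×58 = 1801): to w=0 gives 4394 → profitable ✗; to w=7 gives 6828 − 160×7 = 5708 → profitable ✗.
Average (own payoff 6828 − 293×7 = 4777): to w=0 gives 4394 → no gain ✓; to w=58 gives 11081 − 293×58 = -5913 → no gain ✓.
4 of the 6 constraints hold; not an equilibrium.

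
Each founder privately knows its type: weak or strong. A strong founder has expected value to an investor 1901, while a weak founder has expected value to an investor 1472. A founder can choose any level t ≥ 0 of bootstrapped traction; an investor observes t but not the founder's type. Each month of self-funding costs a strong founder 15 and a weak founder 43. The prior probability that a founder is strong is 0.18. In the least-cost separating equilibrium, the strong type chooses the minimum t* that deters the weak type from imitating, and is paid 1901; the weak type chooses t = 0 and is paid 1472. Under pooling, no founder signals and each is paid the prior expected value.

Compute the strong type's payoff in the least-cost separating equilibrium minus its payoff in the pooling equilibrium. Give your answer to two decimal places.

Least-cost separating signal: t* solves 1472 = 1901 − 43·t*, so t* = (1901 − 1472)/43 ≈ 9.9767.
Strong type's separating payoff: 1901 − 15 × t* = 1901 − 15 × (1901 − 1472)/43 = 1901 − 6435/43 ≈ 1751.3488.
Pooling payoff: 0.18 × 1901 + 0.82 × 1472 = 1549.22.
Difference: 1751.3488 − 1549.22 = 202.1288, i.e. 202.13 to two decimal places.
The strong type prefers to separate.

202.13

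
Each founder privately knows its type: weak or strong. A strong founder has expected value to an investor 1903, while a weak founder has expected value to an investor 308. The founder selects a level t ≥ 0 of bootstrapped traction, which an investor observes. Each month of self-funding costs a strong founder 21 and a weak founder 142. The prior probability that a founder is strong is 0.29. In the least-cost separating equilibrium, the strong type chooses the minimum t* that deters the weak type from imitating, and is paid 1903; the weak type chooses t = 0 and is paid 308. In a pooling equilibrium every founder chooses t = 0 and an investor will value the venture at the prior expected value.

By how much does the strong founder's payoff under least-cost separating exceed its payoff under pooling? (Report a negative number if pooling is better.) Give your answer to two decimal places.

896.57

Least-cost separating signal: t* solves 308 = 1903 − 142·t*, so t* = (1903 − 308)/142 ≈ 11.2324.
Strong type's separating payoff: 1903 − 21 × t* = 1903 − 21 × (1903 − 308)/142 = 1903 − 33495/142 ≈ 1667.1197.
Pooling payoff: 0.29 × 1903 + 0.71 × 308 = 770.55.
Difference: 1667.1197 − 770.55 = 896.5697, i.e. 896.57 to two decimal places.
The strong type prefers to separate.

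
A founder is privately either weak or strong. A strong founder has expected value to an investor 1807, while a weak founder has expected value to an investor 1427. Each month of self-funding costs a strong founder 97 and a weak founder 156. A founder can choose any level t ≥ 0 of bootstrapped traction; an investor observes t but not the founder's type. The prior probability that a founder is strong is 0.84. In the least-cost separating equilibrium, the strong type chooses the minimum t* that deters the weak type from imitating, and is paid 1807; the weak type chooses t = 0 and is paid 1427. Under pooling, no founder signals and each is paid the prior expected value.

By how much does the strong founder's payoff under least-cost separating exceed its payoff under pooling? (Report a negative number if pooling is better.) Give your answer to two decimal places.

Least-cost separating signal: t* solves 1427 = 1807 − 156·t*, so t* = (1807 − 1427)/156 ≈ 2.4359.
Strong type's separating payoff: 1807 − 97 × t* = 1807 − 97 × (1807 − 1427)/156 = 1807 − 36860/156 ≈ 1570.7179.
Pooling payoff: 0.84 × 1807 + 0.16 × 1427 = 1746.2.
Difference: 1570.7179 − 1746.2 = -175.4821, i.e. -175.48 to two decimal places.
The strong type would prefer the pooling outcome.

-175.48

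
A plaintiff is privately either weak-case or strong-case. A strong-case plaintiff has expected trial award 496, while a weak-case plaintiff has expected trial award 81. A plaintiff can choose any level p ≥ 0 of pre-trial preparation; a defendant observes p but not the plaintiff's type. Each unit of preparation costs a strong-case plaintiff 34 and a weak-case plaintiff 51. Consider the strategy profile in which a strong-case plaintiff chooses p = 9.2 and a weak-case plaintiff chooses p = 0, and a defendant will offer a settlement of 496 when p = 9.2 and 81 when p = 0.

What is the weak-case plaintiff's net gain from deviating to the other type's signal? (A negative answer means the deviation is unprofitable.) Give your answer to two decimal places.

Playing p = 0 the weak-case plaintiff receives 81.
Deviating to p = 9.2 brings payment 496 at cost 51 × 9.2 = 469.2, netting 26.8.
Gain from deviating: 26.8 − 81 = -54.20.
The gain is negative, so the weak-case type's incentive-compatibility constraint is satisfied.

-54.20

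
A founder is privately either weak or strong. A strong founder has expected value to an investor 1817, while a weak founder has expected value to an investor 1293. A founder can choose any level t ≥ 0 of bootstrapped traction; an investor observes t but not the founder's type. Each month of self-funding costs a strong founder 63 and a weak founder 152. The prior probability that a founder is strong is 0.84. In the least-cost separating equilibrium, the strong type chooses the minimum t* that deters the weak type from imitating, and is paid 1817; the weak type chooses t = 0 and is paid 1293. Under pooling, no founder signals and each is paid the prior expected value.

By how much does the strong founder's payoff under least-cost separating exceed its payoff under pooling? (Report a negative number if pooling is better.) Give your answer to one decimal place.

-133.3

Least-cost separating signal: t* solves 1293 = 1817 − 152·t*, so t* = (1817 − 1293)/152 ≈ 3.4474.
Strong type's separating payoff: 1817 − 63 × t* = 1817 − 63 × (1817 − 1293)/152 = 1817 − 33012/152 ≈ 1599.816.
Pooling payoff: 0.84 × 1817 + 0.16 × 1293 = 1733.16.
Difference: 1599.816 − 1733.16 = -133.344, i.e. -133.3 to one decimal place.
The strong type would prefer the pooling outcome.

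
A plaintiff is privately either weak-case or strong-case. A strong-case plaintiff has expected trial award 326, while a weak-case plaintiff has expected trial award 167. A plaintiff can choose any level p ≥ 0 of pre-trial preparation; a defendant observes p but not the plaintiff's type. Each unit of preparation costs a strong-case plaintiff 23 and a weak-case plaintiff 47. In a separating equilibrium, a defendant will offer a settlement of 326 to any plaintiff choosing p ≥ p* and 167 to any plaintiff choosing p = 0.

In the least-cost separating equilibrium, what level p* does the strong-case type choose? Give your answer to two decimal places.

A weak-case plaintiff choosing p = 0 receives 167.
Imitating at p* instead would pay 326 at cost 47·p*, netting 326 − 47·p*.
Indifference: 167 = 326 − 47·p*, so p* = (326 − 167) / 47 ≈ 3.38.
At p* the weak-case type's incentive constraint just binds; the strong-case type strictly prefers p* since its per-unit cost is lower.

3.38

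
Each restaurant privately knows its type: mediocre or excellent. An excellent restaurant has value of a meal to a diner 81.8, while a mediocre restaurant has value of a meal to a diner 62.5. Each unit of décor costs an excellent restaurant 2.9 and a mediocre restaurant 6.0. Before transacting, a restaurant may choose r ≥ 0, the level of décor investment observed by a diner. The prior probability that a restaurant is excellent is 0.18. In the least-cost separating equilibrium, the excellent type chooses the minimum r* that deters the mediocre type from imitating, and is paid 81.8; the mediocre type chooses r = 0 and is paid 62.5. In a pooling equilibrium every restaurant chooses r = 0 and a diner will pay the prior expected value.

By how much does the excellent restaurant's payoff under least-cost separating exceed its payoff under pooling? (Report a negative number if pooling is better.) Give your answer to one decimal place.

6.5

Least-cost separating signal: r* solves 62.5 = 81.8 − 6.0·r*, so r* = (81.8 − 62.5)/6.0 ≈ 3.2167.
Excellent type's separating payoff: 81.8 − 2.9 × r* = 81.8 − 2.9 × (81.8 − 62.5)/6.0 = 81.8 − 55.97/6.0 ≈ 72.472.
Pooling payoff: 0.18 × 81.8 + 0.82 × 62.5 = 65.974.
Difference: 72.472 − 65.974 = 6.498, i.e. 6.5 to one decimal place.
The excellent type prefers to separate.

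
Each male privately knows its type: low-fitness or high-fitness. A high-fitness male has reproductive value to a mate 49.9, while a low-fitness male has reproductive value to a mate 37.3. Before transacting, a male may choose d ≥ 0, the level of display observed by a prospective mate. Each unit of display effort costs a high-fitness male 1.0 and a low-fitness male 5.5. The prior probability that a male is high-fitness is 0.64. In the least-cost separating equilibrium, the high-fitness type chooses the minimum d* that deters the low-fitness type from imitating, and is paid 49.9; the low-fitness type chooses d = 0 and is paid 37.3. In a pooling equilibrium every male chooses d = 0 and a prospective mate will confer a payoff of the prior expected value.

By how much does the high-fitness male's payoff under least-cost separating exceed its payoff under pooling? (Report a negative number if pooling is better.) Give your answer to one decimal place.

Least-cost separating signal: d* solves 37.3 = 49.9 − 5.5·d*, so d* = (49.9 − 37.3)/5.5 ≈ 2.2909.
High-fitness type's separating payoff: 49.9 − 1.0 × d* = 49.9 − 1.0 × (49.9 − 37.3)/5.5 = 49.9 − 12.6/5.5 ≈ 47.609.
Pooling payoff: 0.64 × 49.9 + 0.36 × 37.3 = 45.364.
Difference: 47.609 − 45.364 = 2.245, i.e. 2.2 to one decimal place.
The high-fitness type prefers to separate.

2.2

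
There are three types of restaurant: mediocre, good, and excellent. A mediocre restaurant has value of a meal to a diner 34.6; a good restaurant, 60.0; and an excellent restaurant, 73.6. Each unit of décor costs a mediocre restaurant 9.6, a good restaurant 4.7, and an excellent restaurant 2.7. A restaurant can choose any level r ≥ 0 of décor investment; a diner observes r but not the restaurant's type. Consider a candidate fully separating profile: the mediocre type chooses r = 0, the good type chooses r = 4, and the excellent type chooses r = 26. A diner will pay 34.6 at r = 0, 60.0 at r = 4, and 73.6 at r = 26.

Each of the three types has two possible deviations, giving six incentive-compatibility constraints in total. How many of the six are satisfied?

Mediocre (own payoff 34.6): to r=4 gives 60.0 − 9.6×4 = 21.6 → no gain ✓; to r=26 gives 73.6 − 9.6×26 = -176 → no gain ✓.
Excellent (own payoff 73.6 − 2.7×26 = 3.4): to r=0 gives 34.6 → profitable ✗; to r=4 gives 60.0 − 2.7×4 = 49.2 → profitable ✗.
Good (own payoff 60.0 − 4.7×4 = 41.2): to r=0 gives 34.6 → no gain ✓; to r=26 gives 73.6 − 4.7×26 = -48.6 → no gain ✓.
4 of the 6 constraints hold; not an equilibrium.

4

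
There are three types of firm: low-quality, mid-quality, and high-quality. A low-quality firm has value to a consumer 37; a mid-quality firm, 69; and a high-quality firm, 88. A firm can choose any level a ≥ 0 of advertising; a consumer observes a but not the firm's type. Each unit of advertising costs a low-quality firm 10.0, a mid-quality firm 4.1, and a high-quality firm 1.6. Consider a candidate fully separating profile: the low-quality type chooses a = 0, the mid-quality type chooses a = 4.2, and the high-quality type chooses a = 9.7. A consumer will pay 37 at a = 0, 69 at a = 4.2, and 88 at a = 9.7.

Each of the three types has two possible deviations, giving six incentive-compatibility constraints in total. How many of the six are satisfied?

6

Low-quality (own payoff 37): to a=4.2 gives 69 − 10.0×4.2 = 27 → no gain ✓; to a=9.7 gives 88 − 10.0×9.7 = -9 → no gain ✓.
Mid-quality (own payoff 69 − 4.1×4.2 = 51.78): to a=0 gives 37 → no gain ✓; to a=9.7 gives 88 − 4.1×9.7 = 48.23 → no gain ✓.
High-quality (own payoff 88 − 1.6×9.7 = 72.48): to a=0 gives 37 → no gain ✓; to a=4.2 gives 69 − 1.6×4.2 = 62.28 → no gain ✓.
6 of the 6 constraints hold; this profile is a separating equilibrium.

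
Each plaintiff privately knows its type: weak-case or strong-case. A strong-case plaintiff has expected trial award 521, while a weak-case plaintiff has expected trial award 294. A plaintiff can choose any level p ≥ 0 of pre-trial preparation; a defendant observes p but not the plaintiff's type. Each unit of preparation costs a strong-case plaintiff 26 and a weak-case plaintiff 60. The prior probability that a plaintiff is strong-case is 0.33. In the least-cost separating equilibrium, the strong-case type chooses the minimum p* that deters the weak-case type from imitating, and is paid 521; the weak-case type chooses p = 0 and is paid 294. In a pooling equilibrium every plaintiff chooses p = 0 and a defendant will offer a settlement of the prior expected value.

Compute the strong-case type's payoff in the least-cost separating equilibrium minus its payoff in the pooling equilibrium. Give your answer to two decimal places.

53.72

Least-cost separating signal: p* solves 294 = 521 − 60·p*, so p* = (521 − 294)/60 ≈ 3.7833.
Strong-case type's separating payoff: 521 − 26 × p* = 521 − 26 × (521 − 294)/60 = 521 − 5902/60 ≈ 422.6333.
Pooling payoff: 0.33 × 521 + 0.67 × 294 = 368.91.
Difference: 422.6333 − 368.91 = 53.7233, i.e. 53.72 to two decimal places.
The strong-case type prefers to separate.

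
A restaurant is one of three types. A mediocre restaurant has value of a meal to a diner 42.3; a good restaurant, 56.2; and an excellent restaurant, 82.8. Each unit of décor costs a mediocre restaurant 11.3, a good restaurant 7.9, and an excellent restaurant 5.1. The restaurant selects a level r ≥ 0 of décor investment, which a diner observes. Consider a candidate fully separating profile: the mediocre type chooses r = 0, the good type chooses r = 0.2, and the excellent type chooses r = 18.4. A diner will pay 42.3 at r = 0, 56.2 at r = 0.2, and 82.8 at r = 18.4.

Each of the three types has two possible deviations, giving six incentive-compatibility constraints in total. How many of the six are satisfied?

Good (own payoff 56.2 − 7.9×0.2 = 54.62): to r=0 gives 42.3 → no gain ✓; to r=18.4 gives 82.8 − 7.9×18.4 = -62.56 → no gain ✓.
Mediocre (own payoff 42.3): to r=0.2 gives 56.2 − 11.3×0.2 = 53.94 → profitable ✗; to r=18.4 gives 82.8 − 11.3×18.4 = -125.12 → no gain ✓.
Excellent (own payoff 82.8 − 5.1×18.4 = -11.04): to r=0 gives 42.3 → profitable ✗; to r=0.2 gives 56.2 − 5.1×0.2 = 55.18 → profitable ✗.
3 of the 6 constraints hold; not an equilibrium.

3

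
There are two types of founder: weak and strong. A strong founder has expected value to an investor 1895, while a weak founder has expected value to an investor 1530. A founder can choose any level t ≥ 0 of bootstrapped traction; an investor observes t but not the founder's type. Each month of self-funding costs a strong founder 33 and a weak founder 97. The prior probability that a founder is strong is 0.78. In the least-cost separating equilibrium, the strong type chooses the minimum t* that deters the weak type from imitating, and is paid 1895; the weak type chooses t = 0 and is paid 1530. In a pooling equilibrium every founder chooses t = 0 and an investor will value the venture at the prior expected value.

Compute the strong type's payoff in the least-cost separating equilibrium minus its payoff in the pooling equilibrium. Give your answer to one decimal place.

Least-cost separating signal: t* solves 1530 = 1895 − 97·t*, so t* = (1895 − 1530)/97 ≈ 3.7629.
Strong type's separating payoff: 1895 − 33 × t* = 1895 − 33 × (1895 − 1530)/97 = 1895 − 12045/97 ≈ 1770.825.
Pooling payoff: 0.78 × 1895 + 0.22 × 1530 = 1814.7.
Difference: 1770.825 − 1814.7 = -43.875, i.e. -43.9 to one decimal place.
The strong type would prefer the pooling outcome.

-43.9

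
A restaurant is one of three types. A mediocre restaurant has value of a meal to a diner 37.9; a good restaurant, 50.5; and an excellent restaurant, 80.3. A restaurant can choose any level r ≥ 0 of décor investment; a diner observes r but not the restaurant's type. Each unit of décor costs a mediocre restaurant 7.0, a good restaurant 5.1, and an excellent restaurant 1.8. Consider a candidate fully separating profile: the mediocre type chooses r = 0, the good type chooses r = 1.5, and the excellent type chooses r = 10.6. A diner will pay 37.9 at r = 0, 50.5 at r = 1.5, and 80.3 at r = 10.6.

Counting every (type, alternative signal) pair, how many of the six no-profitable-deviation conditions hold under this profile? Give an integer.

Excellent (own payoff 80.3 − 1.8×10.6 = 61.22): to r=0 gives 37.9 → no gain ✓; to r=1.5 gives 50.5 − 1.8×1.5 = 47.8 → no gain ✓.
Mediocre (own payoff 37.9): to r=1.5 gives 50.5 − 7.0×1.5 = 40 → profitable ✗; to r=10.6 gives 80.3 − 7.0×10.6 = 6.1 → no gain ✓.
Good (own payoff 50.5 − 5.1×1.5 = 42.85): to r=0 gives 37.9 → no gain ✓; to r=10.6 gives 80.3 − 5.1×10.6 = 26.24 → no gain ✓.
5 of the 6 constraints hold; not an equilibrium.

5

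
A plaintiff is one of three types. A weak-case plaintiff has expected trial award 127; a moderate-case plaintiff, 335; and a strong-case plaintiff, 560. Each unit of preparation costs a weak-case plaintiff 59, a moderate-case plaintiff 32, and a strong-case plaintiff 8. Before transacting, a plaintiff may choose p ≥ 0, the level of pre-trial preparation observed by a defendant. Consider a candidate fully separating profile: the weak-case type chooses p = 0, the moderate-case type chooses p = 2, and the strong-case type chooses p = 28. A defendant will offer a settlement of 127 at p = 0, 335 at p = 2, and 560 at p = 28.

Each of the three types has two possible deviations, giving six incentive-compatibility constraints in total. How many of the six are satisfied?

Moderate-case (own payoff 335 − 32×2 = 271): to p=0 gives 127 → no gain ✓; to p=28 gives 560 − 32×28 = -336 → no gain ✓.
Weak-case (own payoff 127): to p=2 gives 335 − 59×2 = 217 → profitable ✗; to p=28 gives 560 − 59×28 = -1092 → no gain ✓.
Strong-case (own payoff 560 − 8×28 = 336): to p=0 gives 127 → no gain ✓; to p=2 gives 335 − 8×2 = 319 → no gain ✓.
5 of the 6 constraints hold; not an equilibrium.

5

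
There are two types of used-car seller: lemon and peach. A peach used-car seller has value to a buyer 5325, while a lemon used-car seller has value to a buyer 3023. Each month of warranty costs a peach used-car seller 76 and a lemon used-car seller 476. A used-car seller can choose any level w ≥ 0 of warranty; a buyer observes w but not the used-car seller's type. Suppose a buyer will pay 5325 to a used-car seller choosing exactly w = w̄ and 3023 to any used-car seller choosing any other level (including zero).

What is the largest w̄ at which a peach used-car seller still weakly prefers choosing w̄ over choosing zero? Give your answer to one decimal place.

30.3

Choosing w̄ yields the peach type 5325 − 76·w̄; choosing zero yields 3023.
The peach type is indifferent at 5325 − 76·w̄ = 3023, i.e. w̄ = (5325 − 3023) / 76 ≈ 30.3.
For any w̄ above 30.3 the peach type would rather pool at zero, so separation collapses.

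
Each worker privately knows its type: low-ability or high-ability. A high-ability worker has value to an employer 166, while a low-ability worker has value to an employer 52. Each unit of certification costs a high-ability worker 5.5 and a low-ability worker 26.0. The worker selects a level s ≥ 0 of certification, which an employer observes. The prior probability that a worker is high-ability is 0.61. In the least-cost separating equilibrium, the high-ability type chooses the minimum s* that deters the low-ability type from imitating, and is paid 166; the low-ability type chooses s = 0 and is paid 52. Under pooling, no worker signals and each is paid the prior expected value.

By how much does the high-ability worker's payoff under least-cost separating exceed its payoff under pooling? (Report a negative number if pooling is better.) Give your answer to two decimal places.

20.34

Least-cost separating signal: s* solves 52 = 166 − 26.0·s*, so s* = (166 − 52)/26.0 ≈ 4.3846.
High-ability type's separating payoff: 166 − 5.5 × s* = 166 − 5.5 × (166 − 52)/26.0 = 166 − 627/26.0 ≈ 141.8846.
Pooling payoff: 0.61 × 166 + 0.39 × 52 = 121.54.
Difference: 141.8846 − 121.54 = 20.3446, i.e. 20.34 to two decimal places.
The high-ability type prefers to separate.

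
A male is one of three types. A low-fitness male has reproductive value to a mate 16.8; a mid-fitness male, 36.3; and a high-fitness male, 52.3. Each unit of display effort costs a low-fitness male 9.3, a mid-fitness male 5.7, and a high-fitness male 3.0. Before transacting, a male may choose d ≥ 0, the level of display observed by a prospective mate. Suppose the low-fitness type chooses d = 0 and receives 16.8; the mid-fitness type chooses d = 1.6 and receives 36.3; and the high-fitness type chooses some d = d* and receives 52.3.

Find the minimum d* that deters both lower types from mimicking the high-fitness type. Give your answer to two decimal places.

4.41

Mid-fitness type (on-path payoff 36.3 − 5.7×1.6 = 27.18) won't mimic when 27.18 ≥ 52.3 − 5.7·d*, i.e. d* ≥ 4.41.
Low-fitness type (on-path payoff 16.8) won't mimic when 16.8 ≥ 52.3 − 9.3·d*, i.e. d* ≥ 3.82.
Both must hold, so d* = max(3.82, 4.41) = 4.41. The mid-fitness type's constraint binds.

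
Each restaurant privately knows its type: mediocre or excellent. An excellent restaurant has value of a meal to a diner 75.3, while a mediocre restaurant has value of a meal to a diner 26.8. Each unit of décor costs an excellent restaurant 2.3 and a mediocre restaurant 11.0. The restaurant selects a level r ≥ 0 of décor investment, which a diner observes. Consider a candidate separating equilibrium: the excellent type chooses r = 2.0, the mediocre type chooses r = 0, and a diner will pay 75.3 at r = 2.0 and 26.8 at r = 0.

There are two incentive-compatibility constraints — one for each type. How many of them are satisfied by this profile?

1

Excellent type: signal → 75.3 − 2.3 × 2.0 = 70.7; deviate to 0 → 26.8. IC holds (70.7 ≥ 26.8).
Mediocre type: stay at 0 → 26.8; mimic → 75.3 − 11.0 × 2.0 = 53.3. IC fails (26.8 < 53.3).
1 of 2 constraints hold, so this profile is not an equilibrium.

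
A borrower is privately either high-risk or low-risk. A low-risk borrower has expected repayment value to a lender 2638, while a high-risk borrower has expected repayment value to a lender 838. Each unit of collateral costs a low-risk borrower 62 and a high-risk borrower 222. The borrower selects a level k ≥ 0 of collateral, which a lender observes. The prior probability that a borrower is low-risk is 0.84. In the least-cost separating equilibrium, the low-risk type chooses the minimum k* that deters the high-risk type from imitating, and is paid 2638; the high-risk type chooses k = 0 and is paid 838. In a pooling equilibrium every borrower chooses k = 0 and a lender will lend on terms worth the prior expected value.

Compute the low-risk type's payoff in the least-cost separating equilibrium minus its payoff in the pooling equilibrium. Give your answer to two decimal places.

-214.70

Least-cost separating signal: k* solves 838 = 2638 − 222·k*, so k* = (2638 − 838)/222 ≈ 8.1081.
Low-risk type's separating payoff: 2638 − 62 × k* = 2638 − 62 × (2638 − 838)/222 = 2638 − 111600/222 ≈ 2135.2973.
Pooling payoff: 0.84 × 2638 + 0.16 × 838 = 2350.
Difference: 2135.2973 − 2350 = -214.7027, i.e. -214.70 to two decimal places.
The low-risk type would prefer the pooling outcome.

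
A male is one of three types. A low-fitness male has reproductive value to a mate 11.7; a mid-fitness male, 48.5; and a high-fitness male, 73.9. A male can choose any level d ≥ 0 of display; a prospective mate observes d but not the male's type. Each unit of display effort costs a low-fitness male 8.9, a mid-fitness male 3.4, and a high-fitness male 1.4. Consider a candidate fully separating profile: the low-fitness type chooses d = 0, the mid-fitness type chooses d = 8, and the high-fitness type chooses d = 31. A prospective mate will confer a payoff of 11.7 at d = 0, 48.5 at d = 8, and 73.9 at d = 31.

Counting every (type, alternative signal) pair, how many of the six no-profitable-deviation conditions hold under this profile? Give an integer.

Low-fitness (own payoff 11.7): to d=8 gives 48.5 − 8.9×8 = -22.7 → no gain ✓; to d=31 gives 73.9 − 8.9×31 = -202 → no gain ✓.
Mid-fitness (own payoff 48.5 − 3.4×8 = 21.3): to d=0 gives 11.7 → no gain ✓; to d=31 gives 73.9 − 3.4×31 = -31.5 → no gain ✓.
High-fitness (own payoff 73.9 − 1.4×31 = 30.5): to d=0 gives 11.7 → no gain ✓; to d=8 gives 48.5 − 1.4×8 = 37.3 → profitable ✗.
5 of the 6 constraints hold; not an equilibrium.

5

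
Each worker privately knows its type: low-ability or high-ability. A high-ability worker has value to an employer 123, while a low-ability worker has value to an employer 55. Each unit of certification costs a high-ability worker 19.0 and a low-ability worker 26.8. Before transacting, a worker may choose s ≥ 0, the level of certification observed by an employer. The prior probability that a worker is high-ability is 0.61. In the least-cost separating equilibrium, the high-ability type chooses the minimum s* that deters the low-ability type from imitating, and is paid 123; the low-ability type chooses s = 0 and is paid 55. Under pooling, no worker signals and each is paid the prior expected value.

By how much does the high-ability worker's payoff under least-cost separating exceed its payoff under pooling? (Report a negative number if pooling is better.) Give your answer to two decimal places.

-21.69

Least-cost separating signal: s* solves 55 = 123 − 26.8·s*, so s* = (123 − 55)/26.8 ≈ 2.5373.
High-ability type's separating payoff: 123 − 19.0 × s* = 123 − 19.0 × (123 − 55)/26.8 = 123 − 1292/26.8 ≈ 74.7910.
Pooling payoff: 0.61 × 123 + 0.39 × 55 = 96.48.
Difference: 74.7910 − 96.48 = -21.689, i.e. -21.69 to two decimal places.
The high-ability type would prefer the pooling outcome.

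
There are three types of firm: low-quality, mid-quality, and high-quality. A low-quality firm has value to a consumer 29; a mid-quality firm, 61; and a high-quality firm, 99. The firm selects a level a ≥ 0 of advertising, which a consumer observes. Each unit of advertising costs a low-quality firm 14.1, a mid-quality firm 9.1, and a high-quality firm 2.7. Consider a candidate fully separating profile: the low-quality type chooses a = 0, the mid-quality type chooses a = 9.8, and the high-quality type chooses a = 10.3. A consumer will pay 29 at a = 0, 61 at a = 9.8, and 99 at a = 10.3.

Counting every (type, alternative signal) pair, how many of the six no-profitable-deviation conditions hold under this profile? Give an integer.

4

Low-quality (own payoff 29): to a=9.8 gives 61 − 14.1×9.8 = -77.18 → no gain ✓; to a=10.3 gives 99 − 14.1×10.3 = -46.23 → no gain ✓.
High-quality (own payoff 99 − 2.7×10.3 = 71.19): to a=0 gives 29 → no gain ✓; to a=9.8 gives 61 − 2.7×9.8 = 34.54 → no gain ✓.
Mid-quality (own payoff 61 − 9.1×9.8 = -28.18): to a=0 gives 29 → profitable ✗; to a=10.3 gives 99 − 9.1×10.3 = 5.27 → profitable ✗.
4 of the 6 constraints hold; not an equilibrium.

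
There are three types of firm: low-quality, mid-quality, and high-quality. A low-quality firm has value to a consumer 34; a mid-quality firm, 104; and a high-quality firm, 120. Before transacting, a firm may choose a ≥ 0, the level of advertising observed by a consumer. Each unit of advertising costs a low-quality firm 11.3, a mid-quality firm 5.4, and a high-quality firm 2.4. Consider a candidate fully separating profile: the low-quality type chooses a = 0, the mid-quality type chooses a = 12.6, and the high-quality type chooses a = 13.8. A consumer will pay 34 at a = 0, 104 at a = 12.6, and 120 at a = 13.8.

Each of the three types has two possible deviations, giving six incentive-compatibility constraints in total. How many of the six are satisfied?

Low-quality (own payoff 34): to a=12.6 gives 104 − 11.3×12.6 = -38.38 → no gain ✓; to a=13.8 gives 120 − 11.3×13.8 = -35.94 → no gain ✓.
High-quality (own payoff 120 − 2.4×13.8 = 86.88): to a=0 gives 34 → no gain ✓; to a=12.6 gives 104 − 2.4×12.6 = 73.76 → no gain ✓.
Mid-quality (own payoff 104 − 5.4×12.6 = 35.96): to a=0 gives 34 → no gain ✓; to a=13.8 gives 120 − 5.4×13.8 = 45.48 → profitable ✗.
5 of the 6 constraints hold; not an equilibrium.

5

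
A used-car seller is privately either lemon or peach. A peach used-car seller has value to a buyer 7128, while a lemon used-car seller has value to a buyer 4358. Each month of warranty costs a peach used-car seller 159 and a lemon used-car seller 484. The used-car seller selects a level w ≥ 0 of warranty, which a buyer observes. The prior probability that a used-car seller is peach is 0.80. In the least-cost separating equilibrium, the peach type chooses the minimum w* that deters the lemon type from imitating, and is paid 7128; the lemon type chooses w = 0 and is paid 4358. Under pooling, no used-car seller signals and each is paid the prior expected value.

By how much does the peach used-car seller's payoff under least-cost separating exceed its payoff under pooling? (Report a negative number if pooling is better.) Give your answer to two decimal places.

-355.98

Least-cost separating signal: w* solves 4358 = 7128 − 484·w*, so w* = (7128 − 4358)/484 ≈ 5.7231.
Peach type's separating payoff: 7128 − 159 × w* = 7128 − 159 × (7128 − 4358)/484 = 7128 − 440430/484 ≈ 6218.0207.
Pooling payoff: 0.80 × 7128 + 0.20 × 4358 = 6574.
Difference: 6218.0207 − 6574 = -355.9793, i.e. -355.98 to two decimal places.
The peach type would prefer the pooling outcome.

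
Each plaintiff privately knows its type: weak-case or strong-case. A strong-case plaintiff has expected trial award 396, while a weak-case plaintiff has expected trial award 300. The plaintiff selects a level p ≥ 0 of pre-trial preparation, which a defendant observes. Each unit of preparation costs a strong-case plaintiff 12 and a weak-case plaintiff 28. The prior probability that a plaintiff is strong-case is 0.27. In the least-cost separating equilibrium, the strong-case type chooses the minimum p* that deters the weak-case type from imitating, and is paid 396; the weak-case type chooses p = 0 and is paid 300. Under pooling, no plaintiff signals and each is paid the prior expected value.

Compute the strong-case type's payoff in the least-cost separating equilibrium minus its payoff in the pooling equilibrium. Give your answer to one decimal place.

28.9

Least-cost separating signal: p* solves 300 = 396 − 28·p*, so p* = (396 − 300)/28 ≈ 3.4286.
Strong-case type's separating payoff: 396 − 12 × p* = 396 − 12 × (396 − 300)/28 = 396 − 1152/28 ≈ 354.857.
Pooling payoff: 0.27 × 396 + 0.73 × 300 = 325.92.
Difference: 354.857 − 325.92 = 28.937, i.e. 28.9 to one decimal place.
The strong-case type prefers to separate.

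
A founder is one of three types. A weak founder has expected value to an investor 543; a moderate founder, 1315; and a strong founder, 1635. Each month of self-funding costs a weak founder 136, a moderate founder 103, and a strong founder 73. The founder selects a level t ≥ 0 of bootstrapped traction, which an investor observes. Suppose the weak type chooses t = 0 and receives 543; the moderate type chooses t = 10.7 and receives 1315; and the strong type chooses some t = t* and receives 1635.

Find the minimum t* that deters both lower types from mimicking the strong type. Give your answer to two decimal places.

Weak type (on-path payoff 543) won't mimic when 543 ≥ 1635 − 136·t*, i.e. t* ≥ 8.03.
Moderate type (on-path payoff 1315 − 103×10.7 = 212.9) won't mimic when 212.9 ≥ 1635 − 103·t*, i.e. t* ≥ 13.81.
Both must hold, so t* = max(8.03, 13.81) = 13.81. The moderate type's constraint binds.

13.81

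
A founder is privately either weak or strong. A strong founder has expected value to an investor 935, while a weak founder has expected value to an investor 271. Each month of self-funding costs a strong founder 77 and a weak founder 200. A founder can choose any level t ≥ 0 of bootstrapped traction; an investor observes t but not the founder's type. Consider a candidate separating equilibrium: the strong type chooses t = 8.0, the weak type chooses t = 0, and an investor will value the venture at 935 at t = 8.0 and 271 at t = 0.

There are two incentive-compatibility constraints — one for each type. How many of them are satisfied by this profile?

2

Weak type: stay at 0 → 271; mimic → 935 − 200 × 8.0 = -665. IC holds (271 ≥ -665).
Strong type: signal → 935 − 77 × 8.0 = 319; deviate to 0 → 271. IC holds (319 ≥ 271).
2 of 2 constraints hold, so this is a separating equilibrium.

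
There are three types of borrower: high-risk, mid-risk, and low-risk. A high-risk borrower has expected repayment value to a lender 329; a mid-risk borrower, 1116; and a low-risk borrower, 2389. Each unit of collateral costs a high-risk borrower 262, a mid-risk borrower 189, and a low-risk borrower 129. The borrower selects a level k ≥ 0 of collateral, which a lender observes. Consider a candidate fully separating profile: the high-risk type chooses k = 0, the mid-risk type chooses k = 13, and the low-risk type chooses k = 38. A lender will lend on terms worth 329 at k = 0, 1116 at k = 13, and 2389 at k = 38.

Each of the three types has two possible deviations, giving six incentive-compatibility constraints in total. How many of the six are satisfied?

Mid-risk (own payoff 1116 − 189×13 = -1341): to k=0 gives 329 → profitable ✗; to k=38 gives 2389 − 189×38 = -4793 → no gain ✓.
High-risk (own payoff 329): to k=13 gives 1116 − 262×13 = -2290 → no gain ✓; to k=38 gives 2389 − 262×38 = -7567 → no gain ✓.
Low-risk (own payoff 2389 − 129×38 = -2513): to k=0 gives 329 → profitable ✗; to k=13 gives 1116 − 129×13 = -561 → profitable ✗.
3 of the 6 constraints hold; not an equilibrium.

3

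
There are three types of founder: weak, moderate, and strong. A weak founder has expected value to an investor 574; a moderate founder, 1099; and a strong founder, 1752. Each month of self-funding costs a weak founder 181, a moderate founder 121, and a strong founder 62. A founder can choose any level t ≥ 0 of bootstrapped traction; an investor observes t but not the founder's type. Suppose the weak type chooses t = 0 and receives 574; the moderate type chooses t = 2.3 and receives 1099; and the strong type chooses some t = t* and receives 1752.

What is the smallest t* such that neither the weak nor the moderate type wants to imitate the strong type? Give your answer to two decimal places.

7.70

Weak type (on-path payoff 574) won't mimic when 574 ≥ 1752 − 181·t*, i.e. t* ≥ 6.51.
Moderate type (on-path payoff 1099 − 121×2.3 = 820.7) won't mimic when 820.7 ≥ 1752 − 121·t*, i.e. t* ≥ 7.70.
Both must hold, so t* = max(6.51, 7.70) = 7.70. The moderate type's constraint binds.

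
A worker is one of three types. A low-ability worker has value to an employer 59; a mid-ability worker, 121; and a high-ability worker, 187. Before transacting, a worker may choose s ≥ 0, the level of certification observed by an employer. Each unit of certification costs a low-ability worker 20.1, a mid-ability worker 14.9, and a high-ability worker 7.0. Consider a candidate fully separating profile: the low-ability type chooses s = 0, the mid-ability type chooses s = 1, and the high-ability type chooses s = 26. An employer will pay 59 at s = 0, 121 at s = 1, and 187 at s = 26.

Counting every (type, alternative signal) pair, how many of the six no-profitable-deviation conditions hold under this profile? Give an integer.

Low-ability (own payoff 59): to s=1 gives 121 − 20.1×1 = 100.9 → profitable ✗; to s=26 gives 187 − 20.1×26 = -335.6 → no gain ✓.
Mid-ability (own payoff 121 − 14.9×1 = 106.1): to s=0 gives 59 → no gain ✓; to s=26 gives 187 − 14.9×26 = -200.4 → no gain ✓.
High-ability (own payoff 187 − 7.0×26 = 5): to s=0 gives 59 → profitable ✗; to s=1 gives 121 − 7.0×1 = 114 → profitable ✗.
3 of the 6 constraints hold; not an equilibrium.

3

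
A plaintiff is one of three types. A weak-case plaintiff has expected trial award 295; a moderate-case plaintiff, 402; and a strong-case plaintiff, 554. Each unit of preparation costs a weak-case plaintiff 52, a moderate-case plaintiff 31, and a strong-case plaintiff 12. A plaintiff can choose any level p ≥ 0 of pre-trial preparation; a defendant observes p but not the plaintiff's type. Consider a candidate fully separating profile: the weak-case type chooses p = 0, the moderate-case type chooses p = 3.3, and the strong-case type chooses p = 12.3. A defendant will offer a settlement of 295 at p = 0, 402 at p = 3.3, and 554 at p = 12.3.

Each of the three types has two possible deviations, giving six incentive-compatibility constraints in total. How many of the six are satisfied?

Weak-case (own payoff 295): to p=3.3 gives 402 − 52×3.3 = 230.4 → no gain ✓; to p=12.3 gives 554 − 52×12.3 = -85.6 → no gain ✓.
Moderate-case (own payoff 402 − 31×3.3 = 299.7): to p=0 gives 295 → no gain ✓; to p=12.3 gives 554 − 31×12.3 = 172.7 → no gain ✓.
Strong-case (own payoff 554 − 12×12.3 = 406.4): to p=0 gives 295 → no gain ✓; to p=3.3 gives 402 − 12×3.3 = 362.4 → no gain ✓.
6 of the 6 constraints hold; this profile is a separating equilibrium.

6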